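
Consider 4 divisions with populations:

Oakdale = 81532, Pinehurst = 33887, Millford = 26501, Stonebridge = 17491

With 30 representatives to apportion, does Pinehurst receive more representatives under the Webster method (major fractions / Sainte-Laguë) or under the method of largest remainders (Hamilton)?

Hamilton

Webster: Oakdale 16, Pinehurst 6, Millford 5, Stonebridge 3.
Hamilton: Oakdale 15, Pinehurst 7, Millford 5, Stonebridge 3.
Pinehurst gets 6 under Webster and 7 under Hamilton.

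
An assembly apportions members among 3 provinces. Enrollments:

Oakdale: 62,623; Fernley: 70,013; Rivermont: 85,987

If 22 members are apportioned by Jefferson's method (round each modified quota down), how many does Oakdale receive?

6

Standard divisor 218623/22 ≈ 9937.409; standard quotas: Oakdale 6.302, Fernley 7.045, Rivermont 8.653.
Rounding down gives 6, 7, 8 = 21 seats, so the divisor must be adjusted.
With modified divisor 9300: modified quotas Oakdale 6.734, Fernley 7.528, Rivermont 9.246.
Rounding down: Oakdale 6, Fernley 7, Rivermont 9 (total 22).
Oakdale receives 6.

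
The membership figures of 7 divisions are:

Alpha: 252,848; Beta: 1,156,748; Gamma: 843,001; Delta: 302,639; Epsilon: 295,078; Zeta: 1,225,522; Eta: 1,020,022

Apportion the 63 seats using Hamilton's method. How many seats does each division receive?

Alpha 3, Beta 14, Gamma 10, Delta 4, Epsilon 4, Zeta 15, Eta 13

Standard divisor: 5095858 ÷ 63 ≈ 80886.635.
Standard quotas: Alpha 3.1260, Beta 14.3009, Gamma 10.4220, Delta 3.7415, Epsilon 3.6480, Zeta 15.1511, Eta 12.6105.
Lower quotas: Alpha 3, Beta 14, Gamma 10, Delta 3, Epsilon 3, Zeta 15, Eta 12 (sum 60, leaving 3 seats).
Remainders in descending order: Delta 0.7415, Epsilon 0.6480, Eta 0.6105, Gamma 0.4220, Beta 0.3009, Zeta 0.1511, Alpha 0.1260.
Largest remainders: Delta, Epsilon, Eta receive the extra seats.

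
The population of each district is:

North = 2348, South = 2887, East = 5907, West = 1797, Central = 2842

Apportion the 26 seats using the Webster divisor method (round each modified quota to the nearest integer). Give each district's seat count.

North=4, South=5, East=9, West=3, Central=5

Standard divisor 15781/26 ≈ 606.962; standard quotas: North 3.868, South 4.756, East 9.732, West 2.961, Central 4.682.
Rounding to the nearest integer gives 4, 5, 10, 3, 5 = 27 seats, so the divisor must be adjusted.
With modified divisor 627: modified quotas North 3.745, South 4.604, East 9.421, West 2.866, Central 4.533.
Rounding to the nearest integer: North 4, South 5, East 9, West 3, Central 5 (total 26).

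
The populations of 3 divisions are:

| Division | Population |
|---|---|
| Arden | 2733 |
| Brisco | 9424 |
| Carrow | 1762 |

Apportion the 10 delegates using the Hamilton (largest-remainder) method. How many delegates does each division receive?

Standard divisor: 13919 ÷ 10 ≈ 1391.9.
Standard quotas: Arden 1.9635, Brisco 6.7706, Carrow 1.2659.
Lower quotas: Arden 1, Brisco 6, Carrow 1 (sum 8, leaving 2 seats).
Remainders in descending order: Arden 0.9635, Brisco 0.7706, Carrow 0.2659.
The surplus seats go to Arden, Brisco.

Arden=2, Brisco=7, Carrow=1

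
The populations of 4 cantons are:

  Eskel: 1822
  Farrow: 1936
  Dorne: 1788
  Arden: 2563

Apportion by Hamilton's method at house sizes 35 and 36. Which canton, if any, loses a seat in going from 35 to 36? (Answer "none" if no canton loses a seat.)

At 35 seats: Eskel 8, Farrow 8, Dorne 8, Arden 11.
At 36 seats: Eskel 8, Farrow 9, Dorne 8, Arden 11.
No canton's allocation decreased.

none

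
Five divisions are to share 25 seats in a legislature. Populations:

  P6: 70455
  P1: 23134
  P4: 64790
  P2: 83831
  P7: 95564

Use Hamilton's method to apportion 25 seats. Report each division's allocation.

The standard divisor is 337774/25 ≈ 13510.96.
Standard quotas: P6 5.2147, P1 1.7122, P4 4.7954, P2 6.2047, P7 7.0731.
Lower quotas: P6 5, P1 1, P4 4, P2 6, P7 7 (sum 23, leaving 2 seats).
Remainders in descending order: P4 0.7954, P1 0.7122, P6 0.2147, P2 0.2047, P7 0.0731.
The surplus seats go to P4, P1.

P6 5, P1 2, P4 5, P2 6, P7 7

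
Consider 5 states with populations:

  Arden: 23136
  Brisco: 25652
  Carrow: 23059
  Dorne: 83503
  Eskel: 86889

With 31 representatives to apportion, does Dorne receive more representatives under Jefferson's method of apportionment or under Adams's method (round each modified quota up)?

Jefferson

Jefferson: Arden 3, Brisco 3, Carrow 3, Dorne 11, Eskel 11.
Adams: Arden 3, Brisco 4, Carrow 3, Dorne 10, Eskel 11.
Dorne gets 11 under Jefferson and 10 under Adams.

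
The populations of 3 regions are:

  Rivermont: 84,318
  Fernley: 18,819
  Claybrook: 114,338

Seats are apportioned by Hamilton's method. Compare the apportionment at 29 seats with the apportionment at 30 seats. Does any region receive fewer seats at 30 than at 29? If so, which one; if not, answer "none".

Fernley

At 29 seats: Rivermont 11, Fernley 3, Claybrook 15.
At 30 seats: Rivermont 12, Fernley 2, Claybrook 16.
Fernley drops from 3 to 2.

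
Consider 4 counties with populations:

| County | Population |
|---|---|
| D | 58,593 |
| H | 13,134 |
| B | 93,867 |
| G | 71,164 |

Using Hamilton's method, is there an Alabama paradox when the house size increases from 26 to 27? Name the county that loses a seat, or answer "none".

At 26 seats: D 6, H 2, B 10, G 8.
At 27 seats: D 7, H 1, B 11, G 8.
H drops from 2 to 1.

H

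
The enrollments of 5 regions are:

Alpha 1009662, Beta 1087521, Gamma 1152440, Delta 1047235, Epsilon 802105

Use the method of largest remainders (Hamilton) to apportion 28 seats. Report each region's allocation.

Alpha=6, Beta=6, Gamma=6, Delta=6, Epsilon=4

Total 5098963; standard divisor 5098963/28 ≈ 182105.821.
Standard quotas: Alpha 5.5444, Beta 5.9719, Gamma 6.3284, Delta 5.7507, Epsilon 4.4046.
Lower quotas: Alpha 5, Beta 5, Gamma 6, Delta 5, Epsilon 4 (sum 25, leaving 3 seats).
Remainders in descending order: Beta 0.9719, Delta 0.7507, Alpha 0.5444, Epsilon 0.4046, Gamma 0.3284.
Largest remainders: Beta, Delta, Alpha receive the extra seats.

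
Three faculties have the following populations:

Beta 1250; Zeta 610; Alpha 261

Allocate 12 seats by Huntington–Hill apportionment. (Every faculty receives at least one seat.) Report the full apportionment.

Beta 7, Zeta 3, Alpha 2

With divisor 180: modified quotas Beta 6.944, Zeta 3.389, Alpha 1.450.
Geometric-mean thresholds: Beta √(6·7)=6.481, Zeta √(3·4)=3.464, Alpha √(1·2)=1.414.
Each quota rounded against its threshold gives Beta 7, Zeta 3, Alpha 2 (total 12).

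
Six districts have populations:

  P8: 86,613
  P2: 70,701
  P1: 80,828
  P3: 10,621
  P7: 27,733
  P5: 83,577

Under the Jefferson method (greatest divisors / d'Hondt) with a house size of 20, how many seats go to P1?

5

Standard divisor 360073/20 ≈ 18003.65; standard quotas: P8 4.811, P2 3.927, P1 4.490, P3 0.590, P7 1.540, P5 4.642.
Rounding down gives 4, 3, 4, 0, 1, 4 = 16 seats, so the divisor must be adjusted.
With modified divisor 15300: modified quotas P8 5.661, P2 4.621, P1 5.283, P3 0.694, P7 1.813, P5 5.463.
Rounding down: P8 5, P2 4, P1 5, P3 0, P7 1, P5 5 (total 20).
P1 receives 5.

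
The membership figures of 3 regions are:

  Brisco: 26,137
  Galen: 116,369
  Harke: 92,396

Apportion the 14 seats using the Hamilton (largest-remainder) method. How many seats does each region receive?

The standard divisor is 234902/14 ≈ 16778.714.
Standard quotas: Brisco 1.5577, Galen 6.9355, Harke 5.5067.
Lower quotas: Brisco 1, Galen 6, Harke 5 (sum 12, leaving 2 seats).
Remainders in descending order: Galen 0.9355, Brisco 0.5577, Harke 0.5067.
Largest remainders: Galen, Brisco receive the extra seats.

Brisco: 2; Galen: 7; Harke: 5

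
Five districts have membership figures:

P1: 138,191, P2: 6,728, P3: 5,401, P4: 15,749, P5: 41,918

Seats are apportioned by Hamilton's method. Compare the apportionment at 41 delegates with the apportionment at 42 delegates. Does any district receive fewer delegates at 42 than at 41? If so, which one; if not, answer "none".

P2

At 41 seats: P1 27, P2 2, P3 1, P4 3, P5 8.
At 42 seats: P1 28, P2 1, P3 1, P4 3, P5 9.
P2 drops from 2 to 1.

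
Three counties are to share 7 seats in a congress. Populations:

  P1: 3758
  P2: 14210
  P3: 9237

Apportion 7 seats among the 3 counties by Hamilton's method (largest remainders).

Total 27205; standard divisor 27205/7 ≈ 3886.429.
Standard quotas: P1 0.9670, P2 3.6563, P3 2.3767.
Lower quotas: P1 0, P2 3, P3 2 (sum 5, leaving 2 seats).
Remainders in descending order: P1 0.9670, P2 0.6563, P3 0.3767.
The surplus seats go to P1, P2.

P1 1; P2 4; P3 2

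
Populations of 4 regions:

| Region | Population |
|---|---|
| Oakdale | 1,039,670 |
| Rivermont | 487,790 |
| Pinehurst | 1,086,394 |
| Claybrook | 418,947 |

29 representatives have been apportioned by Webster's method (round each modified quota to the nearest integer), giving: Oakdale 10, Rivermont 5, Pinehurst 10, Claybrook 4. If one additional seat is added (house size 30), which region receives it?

Priority for the next seat is population ÷ (current seats + 0.5).
Priorities: Oakdale 99016.190, Rivermont 88689.091, Pinehurst 103466.095, Claybrook 93099.333.
Highest priority: Pinehurst.

Pinehurst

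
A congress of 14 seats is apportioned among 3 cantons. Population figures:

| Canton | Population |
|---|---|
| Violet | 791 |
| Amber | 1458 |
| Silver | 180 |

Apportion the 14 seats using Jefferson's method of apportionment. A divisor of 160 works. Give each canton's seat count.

With modified divisor 160: modified quotas Violet 4.944, Amber 9.113, Silver 1.125.
Rounding down: Violet 4, Amber 9, Silver 1 (total 14).

Violet 4; Amber 9; Silver 1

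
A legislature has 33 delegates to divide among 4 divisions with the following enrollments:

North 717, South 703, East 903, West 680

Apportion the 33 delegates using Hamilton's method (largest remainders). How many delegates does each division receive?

North 8, South 8, East 10, West 7

Total 3003; standard divisor 3003/33 = 91.
Standard quotas: North 7.879, South 7.725, East 9.923, West 7.473.
Lower quotas: North 7, South 7, East 9, West 7 (sum 30, leaving 3 seats).
Remainders in descending order: East 0.923, North 0.879, South 0.725, West 0.473.
Largest remainders: East, North, South receive the extra seats.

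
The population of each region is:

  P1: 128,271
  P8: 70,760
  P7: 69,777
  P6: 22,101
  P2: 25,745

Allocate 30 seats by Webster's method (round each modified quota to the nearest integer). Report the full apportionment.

Standard divisor 316654/30 ≈ 10555.133; standard quotas: P1 12.152, P8 6.704, P7 6.611, P6 2.094, P2 2.439.
Rounding to the nearest integer gives P1 12, P8 7, P7 7, P6 2, P2 2 — total 30, matching the house size, so no adjustment is needed.

P1 12, P8 7, P7 7, P6 2, P2 2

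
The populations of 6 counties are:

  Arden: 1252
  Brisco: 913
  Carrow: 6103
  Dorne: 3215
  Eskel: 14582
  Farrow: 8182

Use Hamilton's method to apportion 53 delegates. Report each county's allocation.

The standard divisor is 34247/53 ≈ 646.17.
Standard quotas: Arden 1.9376, Brisco 1.4129, Carrow 9.4449, Dorne 4.9755, Eskel 22.5668, Farrow 12.6623.
Lower quotas: Arden 1, Brisco 1, Carrow 9, Dorne 4, Eskel 22, Farrow 12 (sum 49, leaving 4 seats).
Remainders in descending order: Dorne 0.9755, Arden 0.9376, Farrow 0.6623, Eskel 0.5668, Carrow 0.4449, Brisco 0.4129.
The surplus seats go to Dorne, Arden, Farrow, Eskel.

Arden 2; Brisco 1; Carrow 9; Dorne 5; Eskel 23; Farrow 13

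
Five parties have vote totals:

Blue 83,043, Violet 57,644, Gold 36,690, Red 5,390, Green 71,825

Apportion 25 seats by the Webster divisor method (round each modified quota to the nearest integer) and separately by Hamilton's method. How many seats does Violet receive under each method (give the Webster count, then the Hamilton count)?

5 and 6

Webster: Blue 8, Violet 5, Gold 4, Red 1, Green 7.
Hamilton: Blue 8, Violet 6, Gold 4, Red 0, Green 7.
Violet gets 5 under Webster and 6 under Hamilton.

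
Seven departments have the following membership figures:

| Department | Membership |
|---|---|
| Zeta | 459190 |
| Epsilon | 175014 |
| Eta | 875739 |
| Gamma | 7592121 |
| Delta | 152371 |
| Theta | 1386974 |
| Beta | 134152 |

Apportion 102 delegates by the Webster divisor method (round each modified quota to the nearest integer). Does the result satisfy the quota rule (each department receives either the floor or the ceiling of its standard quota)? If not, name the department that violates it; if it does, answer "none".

Standard quotas: Zeta 4.347, Epsilon 1.657, Eta 8.290, Gamma 71.866, Delta 1.442, Theta 13.129, Beta 1.270.
Webster allocation: Zeta 4, Epsilon 2, Eta 8, Gamma 73, Delta 1, Theta 13, Beta 1.
Gamma has quota 71.866 (lower 71, upper 72) but receives 73 — outside the quota interval.

Gamma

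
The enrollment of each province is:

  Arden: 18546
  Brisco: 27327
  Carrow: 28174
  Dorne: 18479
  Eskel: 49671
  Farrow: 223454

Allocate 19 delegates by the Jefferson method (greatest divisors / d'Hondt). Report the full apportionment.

Standard divisor 365651/19 ≈ 19244.789; standard quotas: Arden 0.964, Brisco 1.420, Carrow 1.464, Dorne 0.960, Eskel 2.581, Farrow 11.611.
Rounding down gives 0, 1, 1, 0, 2, 11 = 15 seats, so the divisor must be adjusted.
With modified divisor 16900: modified quotas Arden 1.097, Brisco 1.617, Carrow 1.667, Dorne 1.093, Eskel 2.939, Farrow 13.222.
Rounding down: Arden 1, Brisco 1, Carrow 1, Dorne 1, Eskel 2, Farrow 13 (total 19).

Arden 1, Brisco 1, Carrow 1, Dorne 1, Eskel 2, Farrow 13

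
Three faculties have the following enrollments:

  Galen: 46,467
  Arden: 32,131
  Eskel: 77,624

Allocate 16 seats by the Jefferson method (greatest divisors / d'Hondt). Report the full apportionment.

Galen 5, Arden 3, Eskel 8

Standard divisor 156222/16 ≈ 9763.875; standard quotas: Galen 4.759, Arden 3.291, Eskel 7.950.
Rounding down gives 4, 3, 7 = 14 seats, so the divisor must be adjusted.
With modified divisor 9000: modified quotas Galen 5.163, Arden 3.570, Eskel 8.625.
Rounding down: Galen 5, Arden 3, Eskel 8 (total 16).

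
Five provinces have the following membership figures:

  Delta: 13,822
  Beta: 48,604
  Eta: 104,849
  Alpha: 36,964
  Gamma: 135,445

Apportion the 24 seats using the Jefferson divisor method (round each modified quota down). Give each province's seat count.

Delta 1, Beta 3, Eta 8, Alpha 2, Gamma 10

Standard divisor 339684/24 ≈ 14153.5; standard quotas: Delta 0.977, Beta 3.434, Eta 7.408, Alpha 2.612, Gamma 9.570.
Rounding down gives 0, 3, 7, 2, 9 = 21 seats, so the divisor must be adjusted.
With modified divisor 12700: modified quotas Delta 1.088, Beta 3.827, Eta 8.256, Alpha 2.911, Gamma 10.665.
Rounding down: Delta 1, Beta 3, Eta 8, Alpha 2, Gamma 10 (total 24).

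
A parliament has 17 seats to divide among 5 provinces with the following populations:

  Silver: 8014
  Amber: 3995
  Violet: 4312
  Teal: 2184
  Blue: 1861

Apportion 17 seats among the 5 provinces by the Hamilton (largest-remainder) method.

The standard divisor is 20366/17 = 1198.
Standard quotas: Silver 6.6895, Amber 3.3347, Violet 3.5993, Teal 1.8230, Blue 1.5534.
Lower quotas: Silver 6, Amber 3, Violet 3, Teal 1, Blue 1 (sum 14, leaving 3 seats).
Remainders in descending order: Teal 0.8230, Silver 0.6895, Violet 0.5993, Blue 0.5534, Amber 0.3347.
The surplus seats go to Teal, Silver, Violet.

Silver: 7, Amber: 3, Violet: 4, Teal: 2, Blue: 1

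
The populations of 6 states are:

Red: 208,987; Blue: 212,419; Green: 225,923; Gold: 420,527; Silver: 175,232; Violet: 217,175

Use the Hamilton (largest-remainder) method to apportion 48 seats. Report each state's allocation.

Red=7, Blue=7, Green=7, Gold=14, Silver=6, Violet=7

The standard divisor is 1460263/48 ≈ 30422.146.
Standard quotas: Red 6.8696, Blue 6.9824, Green 7.4263, Gold 13.8231, Silver 5.7600, Violet 7.1387.
Lower quotas: Red 6, Blue 6, Green 7, Gold 13, Silver 5, Violet 7 (sum 44, leaving 4 seats).
Remainders in descending order: Blue 0.9824, Red 0.8696, Gold 0.8231, Silver 0.7600, Green 0.4263, Violet 0.1387.
Largest remainders: Blue, Red, Gold, Silver receive the extra seats.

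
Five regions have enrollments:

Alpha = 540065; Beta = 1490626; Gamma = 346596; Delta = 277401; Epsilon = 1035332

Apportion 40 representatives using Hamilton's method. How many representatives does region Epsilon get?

Standard divisor: 3690020 ÷ 40 ≈ 92250.5.
Standard quotas: Alpha 5.8543, Beta 16.1585, Gamma 3.7571, Delta 3.0070, Epsilon 11.2231.
Lower quotas: Alpha 5, Beta 16, Gamma 3, Delta 3, Epsilon 11 (sum 38, leaving 2 seats).
Remainders in descending order: Alpha 0.8543, Gamma 0.7571, Epsilon 0.2231, Beta 0.1585, Delta 0.0070.
The surplus seats go to Alpha, Gamma.
Epsilon receives 11.

11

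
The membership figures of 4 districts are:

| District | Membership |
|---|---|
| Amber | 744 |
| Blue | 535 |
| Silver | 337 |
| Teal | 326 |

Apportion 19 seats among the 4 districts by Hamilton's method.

Standard divisor: 1942 ÷ 19 ≈ 102.211.
Standard quotas: Amber 7.279, Blue 5.234, Silver 3.297, Teal 3.189.
Lower quotas: Amber 7, Blue 5, Silver 3, Teal 3 (sum 18, leaving 1 seat).
Remainders in descending order: Silver 0.297, Amber 0.279, Blue 0.234, Teal 0.189.
Largest remainder: Silver receives the extra seat.

Amber=7, Blue=5, Silver=4, Teal=3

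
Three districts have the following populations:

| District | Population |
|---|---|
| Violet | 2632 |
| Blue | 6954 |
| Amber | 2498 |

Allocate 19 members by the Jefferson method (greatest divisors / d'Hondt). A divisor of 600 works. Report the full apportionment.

With modified divisor 600: modified quotas Violet 4.387, Blue 11.590, Amber 4.163.
Rounding down: Violet 4, Blue 11, Amber 4 (total 19).

Violet 4; Blue 11; Amber 4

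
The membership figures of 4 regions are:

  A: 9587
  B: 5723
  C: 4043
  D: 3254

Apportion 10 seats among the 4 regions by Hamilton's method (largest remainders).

A=4, B=3, C=2, D=1

Standard divisor: 22607 ÷ 10 ≈ 2260.7.
Standard quotas: A 4.2407, B 2.5315, C 1.7884, D 1.4394.
Lower quotas: A 4, B 2, C 1, D 1 (sum 8, leaving 2 seats).
Remainders in descending order: C 0.7884, B 0.5315, D 0.4394, A 0.2407.
Largest remainders: C, B receive the extra seats.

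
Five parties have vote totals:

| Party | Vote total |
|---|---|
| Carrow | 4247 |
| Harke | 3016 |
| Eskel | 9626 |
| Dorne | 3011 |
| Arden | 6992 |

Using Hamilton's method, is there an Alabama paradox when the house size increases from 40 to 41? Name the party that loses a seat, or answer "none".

Dorne

At 40 seats: Carrow 6, Harke 5, Eskel 14, Dorne 5, Arden 10.
At 41 seats: Carrow 6, Harke 5, Eskel 15, Dorne 4, Arden 11.
Dorne drops from 5 to 4.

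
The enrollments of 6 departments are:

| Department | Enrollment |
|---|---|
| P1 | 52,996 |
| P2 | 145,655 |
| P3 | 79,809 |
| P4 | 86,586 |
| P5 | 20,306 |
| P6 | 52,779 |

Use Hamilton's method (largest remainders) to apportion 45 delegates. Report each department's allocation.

P1=6, P2=15, P3=8, P4=9, P5=2, P6=5

Standard divisor: 438131 ÷ 45 ≈ 9736.244.
Standard quotas: P1 5.4432, P2 14.9601, P3 8.1971, P4 8.8932, P5 2.0856, P6 5.4209.
Lower quotas: P1 5, P2 14, P3 8, P4 8, P5 2, P6 5 (sum 42, leaving 3 seats).
Remainders in descending order: P2 0.9601, P4 0.8932, P1 0.4432, P6 0.4209, P3 0.1971, P5 0.0856.
The surplus seats go to P2, P4, P1.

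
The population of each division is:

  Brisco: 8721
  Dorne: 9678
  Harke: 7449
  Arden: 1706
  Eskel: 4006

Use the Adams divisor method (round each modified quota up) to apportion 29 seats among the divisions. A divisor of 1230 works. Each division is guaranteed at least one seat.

Brisco 8, Dorne 8, Harke 7, Arden 2, Eskel 4

With modified divisor 1230: modified quotas Brisco 7.090, Dorne 7.868, Harke 6.056, Arden 1.387, Eskel 3.257.
Rounding up: Brisco 8, Dorne 8, Harke 7, Arden 2, Eskel 4 (total 29).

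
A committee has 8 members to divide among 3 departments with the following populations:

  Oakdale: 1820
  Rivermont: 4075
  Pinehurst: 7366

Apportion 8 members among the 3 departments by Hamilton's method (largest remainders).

Oakdale 1, Rivermont 3, Pinehurst 4

Standard divisor: 13261 ÷ 8 ≈ 1657.625.
Standard quotas: Oakdale 1.0980, Rivermont 2.4583, Pinehurst 4.4437.
Lower quotas: Oakdale 1, Rivermont 2, Pinehurst 4 (sum 7, leaving 1 seat).
Remainders in descending order: Rivermont 0.4583, Pinehurst 0.4437, Oakdale 0.0980.
Largest remainder: Rivermont receives the extra seat.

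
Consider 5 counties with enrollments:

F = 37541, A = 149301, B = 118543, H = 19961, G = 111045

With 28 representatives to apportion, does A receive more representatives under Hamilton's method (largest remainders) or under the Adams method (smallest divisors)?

Hamilton

Hamilton: F 2, A 10, B 8, H 1, G 7.
Adams: F 3, A 9, B 7, H 2, G 7.
A gets 10 under Hamilton and 9 under Adams.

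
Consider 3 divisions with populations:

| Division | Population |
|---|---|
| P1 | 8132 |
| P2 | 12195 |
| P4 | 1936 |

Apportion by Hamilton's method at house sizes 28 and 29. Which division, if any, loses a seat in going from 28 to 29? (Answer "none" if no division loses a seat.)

At 28 seats: P1 10, P2 15, P4 3.
At 29 seats: P1 11, P2 16, P4 2.
P4 drops from 3 to 2.

P4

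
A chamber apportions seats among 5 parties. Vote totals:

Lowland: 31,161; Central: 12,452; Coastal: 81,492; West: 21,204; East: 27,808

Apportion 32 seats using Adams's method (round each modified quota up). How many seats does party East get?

Standard divisor 174117/32 ≈ 5441.156; standard quotas: Lowland 5.727, Central 2.288, Coastal 14.977, West 3.897, East 5.111.
Rounding up gives 6, 3, 15, 4, 6 = 34 seats, so the divisor must be adjusted.
With modified divisor 6000: modified quotas Lowland 5.194, Central 2.075, Coastal 13.582, West 3.534, East 4.635.
Rounding up: Lowland 6, Central 3, Coastal 14, West 4, East 5 (total 32).
East receives 5.

5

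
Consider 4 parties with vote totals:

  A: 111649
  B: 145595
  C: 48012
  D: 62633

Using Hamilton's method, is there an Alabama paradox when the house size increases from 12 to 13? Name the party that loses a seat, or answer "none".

At 12 seats: A 4, B 5, C 1, D 2.
At 13 seats: A 4, B 5, C 2, D 2.
No party's allocation decreased.

none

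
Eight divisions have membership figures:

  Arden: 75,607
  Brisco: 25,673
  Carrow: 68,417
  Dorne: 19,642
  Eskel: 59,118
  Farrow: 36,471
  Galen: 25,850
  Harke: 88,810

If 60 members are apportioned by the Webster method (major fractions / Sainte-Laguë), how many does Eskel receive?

9

Standard divisor 399588/60 ≈ 6659.8; standard quotas: Arden 11.353, Brisco 3.855, Carrow 10.273, Dorne 2.949, Eskel 8.877, Farrow 5.476, Galen 3.881, Harke 13.335.
Rounding to the nearest integer gives 11, 4, 10, 3, 9, 5, 4, 13 = 59 seats, so the divisor must be adjusted.
With modified divisor 6600: modified quotas Arden 11.456, Brisco 3.890, Carrow 10.366, Dorne 2.976, Eskel 8.957, Farrow 5.526, Galen 3.917, Harke 13.456.
Rounding to the nearest integer: Arden 11, Brisco 4, Carrow 10, Dorne 3, Eskel 9, Farrow 6, Galen 4, Harke 13 (total 60).
Eskel receives 9.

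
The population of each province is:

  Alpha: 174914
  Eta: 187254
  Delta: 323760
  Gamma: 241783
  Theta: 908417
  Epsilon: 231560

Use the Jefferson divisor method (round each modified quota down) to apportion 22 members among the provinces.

Alpha 2; Eta 2; Delta 3; Gamma 2; Theta 11; Epsilon 2

Standard divisor 2067688/22 ≈ 93985.818; standard quotas: Alpha 1.861, Eta 1.992, Delta 3.445, Gamma 2.573, Theta 9.665, Epsilon 2.464.
Rounding down gives 1, 1, 3, 2, 9, 2 = 18 seats, so the divisor must be adjusted.
With modified divisor 81800: modified quotas Alpha 2.138, Eta 2.289, Delta 3.958, Gamma 2.956, Theta 11.105, Epsilon 2.831.
Rounding down: Alpha 2, Eta 2, Delta 3, Gamma 2, Theta 11, Epsilon 2 (total 22).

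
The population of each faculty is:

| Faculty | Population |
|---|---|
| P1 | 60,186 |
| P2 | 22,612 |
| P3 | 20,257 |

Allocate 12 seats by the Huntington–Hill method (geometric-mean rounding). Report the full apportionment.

With divisor 8751: modified quotas P1 6.878, P2 2.584, P3 2.315.
Geometric-mean thresholds: P1 √(6·7)=6.481, P2 √(2·3)=2.449, P3 √(2·3)=2.449.
Each quota rounded against its threshold gives P1 7, P2 3, P3 2 (total 12).

P1 7; P2 3; P3 2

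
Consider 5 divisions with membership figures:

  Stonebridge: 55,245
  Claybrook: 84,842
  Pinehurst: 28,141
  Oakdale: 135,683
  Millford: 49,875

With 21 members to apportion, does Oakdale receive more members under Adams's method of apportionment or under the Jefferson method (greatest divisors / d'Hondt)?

Adams: Stonebridge 3, Claybrook 5, Pinehurst 2, Oakdale 8, Millford 3.
Jefferson: Stonebridge 3, Claybrook 5, Pinehurst 1, Oakdale 9, Millford 3.
Oakdale gets 8 under Adams and 9 under Jefferson.

Jefferson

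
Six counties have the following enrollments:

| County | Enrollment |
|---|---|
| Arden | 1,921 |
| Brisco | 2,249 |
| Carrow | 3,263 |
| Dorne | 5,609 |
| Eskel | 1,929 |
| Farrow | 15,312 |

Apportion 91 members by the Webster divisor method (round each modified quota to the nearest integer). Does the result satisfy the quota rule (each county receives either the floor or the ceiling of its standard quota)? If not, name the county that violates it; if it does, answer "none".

Standard quotas: Arden 5.773, Brisco 6.758, Carrow 9.805, Dorne 16.855, Eskel 5.797, Farrow 46.012.
Webster allocation: Arden 6, Brisco 7, Carrow 10, Dorne 17, Eskel 6, Farrow 45.
Farrow has quota 46.012 (lower 46, upper 47) but receives 45 — outside the quota interval.

Farrow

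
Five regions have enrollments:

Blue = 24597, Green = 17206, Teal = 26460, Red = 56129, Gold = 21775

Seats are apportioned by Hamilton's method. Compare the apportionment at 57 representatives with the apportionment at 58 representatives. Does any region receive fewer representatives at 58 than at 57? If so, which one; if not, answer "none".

At 57 seats: Blue 10, Green 7, Teal 10, Red 22, Gold 8.
At 58 seats: Blue 10, Green 7, Teal 10, Red 22, Gold 9.
No region's allocation decreased.

none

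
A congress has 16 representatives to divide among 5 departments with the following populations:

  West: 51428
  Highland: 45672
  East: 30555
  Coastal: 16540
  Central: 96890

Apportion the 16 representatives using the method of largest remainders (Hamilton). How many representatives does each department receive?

The standard divisor is 241085/16 ≈ 15067.812.
Standard quotas: West 3.4131, Highland 3.0311, East 2.0278, Coastal 1.0977, Central 6.4303.
Lower quotas: West 3, Highland 3, East 2, Coastal 1, Central 6 (sum 15, leaving 1 seat).
Remainders in descending order: Central 0.4303, West 0.4131, Coastal 0.0977, Highland 0.0311, East 0.0278.
Largest remainder: Central receives the extra seat.

West=3; Highland=3; East=2; Coastal=1; Central=7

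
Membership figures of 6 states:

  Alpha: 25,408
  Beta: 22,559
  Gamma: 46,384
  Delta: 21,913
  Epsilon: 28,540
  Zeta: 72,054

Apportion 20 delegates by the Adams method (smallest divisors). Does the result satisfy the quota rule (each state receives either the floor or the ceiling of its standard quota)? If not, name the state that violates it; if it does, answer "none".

none

Standard quotas: Alpha 2.343, Beta 2.081, Gamma 4.278, Delta 2.021, Epsilon 2.632, Zeta 6.645.
Adams allocation: Alpha 3, Beta 2, Gamma 4, Delta 2, Epsilon 3, Zeta 6.
Every allocation lies between the lower and upper quota.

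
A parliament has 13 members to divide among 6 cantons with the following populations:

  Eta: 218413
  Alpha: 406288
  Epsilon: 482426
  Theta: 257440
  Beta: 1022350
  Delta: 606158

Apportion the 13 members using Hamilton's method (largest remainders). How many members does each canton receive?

The standard divisor is 2993075/13 ≈ 230236.538.
Standard quotas: Eta 0.9486, Alpha 1.7647, Epsilon 2.0953, Theta 1.1182, Beta 4.4404, Delta 2.6328.
Lower quotas: Eta 0, Alpha 1, Epsilon 2, Theta 1, Beta 4, Delta 2 (sum 10, leaving 3 seats).
Remainders in descending order: Eta 0.9486, Alpha 0.7647, Delta 0.6328, Beta 0.4404, Theta 0.1182, Epsilon 0.0953.
Largest remainders: Eta, Alpha, Delta receive the extra seats.

Eta: 1, Alpha: 2, Epsilon: 2, Theta: 1, Beta: 4, Delta: 3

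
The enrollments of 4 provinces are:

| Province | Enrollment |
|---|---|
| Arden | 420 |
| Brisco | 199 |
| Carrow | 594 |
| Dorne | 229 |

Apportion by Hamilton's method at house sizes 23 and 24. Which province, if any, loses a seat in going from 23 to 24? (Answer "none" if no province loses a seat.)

At 23 seats: Arden 7, Brisco 3, Carrow 9, Dorne 4.
At 24 seats: Arden 7, Brisco 3, Carrow 10, Dorne 4.
No province's allocation decreased.

none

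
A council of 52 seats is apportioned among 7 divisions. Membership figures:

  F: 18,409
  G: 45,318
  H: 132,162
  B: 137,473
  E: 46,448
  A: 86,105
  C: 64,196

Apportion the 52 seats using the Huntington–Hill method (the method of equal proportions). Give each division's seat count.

With divisor 10169: modified quotas F 1.810, G 4.456, H 12.997, B 13.519, E 4.568, A 8.467, C 6.313.
Geometric-mean thresholds: F √(1·2)=1.414, G √(4·5)=4.472, H √(12·13)=12.490, B √(13·14)=13.491, E √(4·5)=4.472, A √(8·9)=8.485, C √(6·7)=6.481.
Each quota rounded against its threshold gives F 2, G 4, H 13, B 14, E 5, A 8, C 6 (total 52).

F: 2, G: 4, H: 13, B: 14, E: 5, A: 8, C: 6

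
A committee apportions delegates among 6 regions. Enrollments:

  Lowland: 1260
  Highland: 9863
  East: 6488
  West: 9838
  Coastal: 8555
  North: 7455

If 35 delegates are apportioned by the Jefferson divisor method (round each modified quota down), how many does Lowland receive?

1

Standard divisor 43459/35 ≈ 1241.686; standard quotas: Lowland 1.015, Highland 7.943, East 5.225, West 7.923, Coastal 6.890, North 6.004.
Rounding down gives 1, 7, 5, 7, 6, 6 = 32 seats, so the divisor must be adjusted.
With modified divisor 1200: modified quotas Lowland 1.050, Highland 8.219, East 5.407, West 8.198, Coastal 7.129, North 6.213.
Rounding down: Lowland 1, Highland 8, East 5, West 8, Coastal 7, North 6 (total 35).
Lowland receives 1.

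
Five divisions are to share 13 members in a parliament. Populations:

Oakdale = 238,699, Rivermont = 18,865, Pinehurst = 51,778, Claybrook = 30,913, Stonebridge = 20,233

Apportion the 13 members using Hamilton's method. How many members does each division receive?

Oakdale 8, Rivermont 1, Pinehurst 2, Claybrook 1, Stonebridge 1

The standard divisor is 360488/13 ≈ 27729.846.
Standard quotas: Oakdale 8.6080, Rivermont 0.6803, Pinehurst 1.8672, Claybrook 1.1148, Stonebridge 0.7296.
Lower quotas: Oakdale 8, Rivermont 0, Pinehurst 1, Claybrook 1, Stonebridge 0 (sum 10, leaving 3 seats).
Remainders in descending order: Pinehurst 0.8672, Stonebridge 0.7296, Rivermont 0.6803, Oakdale 0.6080, Claybrook 0.1148.
The surplus seats go to Pinehurst, Stonebridge, Rivermont.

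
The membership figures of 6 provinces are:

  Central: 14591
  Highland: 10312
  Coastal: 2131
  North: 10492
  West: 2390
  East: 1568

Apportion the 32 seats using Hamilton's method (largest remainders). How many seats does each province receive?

The standard divisor is 41484/32 ≈ 1296.375.
Standard quotas: Central 11.2552, Highland 7.9545, Coastal 1.6438, North 8.0933, West 1.8436, East 1.2095.
Lower quotas: Central 11, Highland 7, Coastal 1, North 8, West 1, East 1 (sum 29, leaving 3 seats).
Remainders in descending order: Highland 0.9545, West 0.8436, Coastal 0.6438, Central 0.2552, East 0.2095, North 0.0933.
The surplus seats go to Highland, West, Coastal.

Central 11, Highland 8, Coastal 2, North 8, West 2, East 1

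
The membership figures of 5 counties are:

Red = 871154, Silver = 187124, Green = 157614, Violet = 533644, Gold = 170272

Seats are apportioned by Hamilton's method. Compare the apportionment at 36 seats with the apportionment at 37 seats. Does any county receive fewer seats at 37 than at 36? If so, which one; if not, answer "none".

At 36 seats: Red 16, Silver 4, Green 3, Violet 10, Gold 3.
At 37 seats: Red 17, Silver 4, Green 3, Violet 10, Gold 3.
No county's allocation decreased.

none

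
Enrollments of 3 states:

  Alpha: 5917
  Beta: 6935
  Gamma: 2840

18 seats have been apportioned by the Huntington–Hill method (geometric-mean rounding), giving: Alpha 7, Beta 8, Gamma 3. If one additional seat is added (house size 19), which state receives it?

Priority for the next seat is population ÷ (√(s·(s+1))).
Priorities: Alpha 790.692, Beta 817.298, Gamma 819.837.
Highest priority: Gamma.

Gamma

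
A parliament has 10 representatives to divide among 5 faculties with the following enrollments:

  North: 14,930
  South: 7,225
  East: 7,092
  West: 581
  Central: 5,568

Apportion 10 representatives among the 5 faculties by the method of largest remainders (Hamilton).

North 4; South 2; East 2; West 0; Central 2

Standard divisor: 35396 ÷ 10 ≈ 3539.6.
Standard quotas: North 4.2180, South 2.0412, East 2.0036, West 0.1641, Central 1.5731.
Lower quotas: North 4, South 2, East 2, West 0, Central 1 (sum 9, leaving 1 seat).
Remainders in descending order: Central 0.5731, North 0.2180, West 0.1641, South 0.0412, East 0.0036.
The surplus seat goes to Central.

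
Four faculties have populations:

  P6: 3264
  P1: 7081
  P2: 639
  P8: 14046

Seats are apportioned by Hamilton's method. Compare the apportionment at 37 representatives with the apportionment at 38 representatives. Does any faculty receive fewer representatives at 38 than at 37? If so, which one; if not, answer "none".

none

At 37 seats: P6 5, P1 10, P2 1, P8 21.
At 38 seats: P6 5, P1 11, P2 1, P8 21.
No faculty's allocation decreased.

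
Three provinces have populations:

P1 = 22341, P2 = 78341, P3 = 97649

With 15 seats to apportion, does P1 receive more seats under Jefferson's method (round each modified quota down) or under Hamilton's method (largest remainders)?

Hamilton

Jefferson: P1 1, P2 6, P3 8.
Hamilton: P1 2, P2 6, P3 7.
P1 gets 1 under Jefferson and 2 under Hamilton.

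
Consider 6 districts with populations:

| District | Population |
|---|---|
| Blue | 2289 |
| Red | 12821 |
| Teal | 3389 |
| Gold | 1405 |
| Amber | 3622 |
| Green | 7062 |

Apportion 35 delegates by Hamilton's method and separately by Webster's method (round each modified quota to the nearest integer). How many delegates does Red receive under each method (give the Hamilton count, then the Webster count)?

15 and 14

Hamilton: Blue 3, Red 15, Teal 4, Gold 1, Amber 4, Green 8.
Webster: Blue 3, Red 14, Teal 4, Gold 2, Amber 4, Green 8.
Red gets 15 under Hamilton and 14 under Webster.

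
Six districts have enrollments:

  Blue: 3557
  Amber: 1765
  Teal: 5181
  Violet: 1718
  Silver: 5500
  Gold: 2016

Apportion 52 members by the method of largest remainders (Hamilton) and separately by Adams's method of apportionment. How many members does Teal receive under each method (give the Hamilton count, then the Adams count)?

Hamilton: Blue 9, Amber 5, Teal 14, Violet 5, Silver 14, Gold 5.
Adams: Blue 9, Amber 5, Teal 13, Violet 5, Silver 14, Gold 6.
Teal gets 14 under Hamilton and 13 under Adams.

14 and 13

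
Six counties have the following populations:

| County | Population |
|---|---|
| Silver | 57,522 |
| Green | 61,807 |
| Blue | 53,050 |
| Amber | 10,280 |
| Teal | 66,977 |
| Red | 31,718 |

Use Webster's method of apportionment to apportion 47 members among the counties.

Silver=10, Green=10, Blue=9, Amber=2, Teal=11, Red=5

Standard divisor 281354/47 ≈ 5986.255; standard quotas: Silver 9.609, Green 10.325, Blue 8.862, Amber 1.717, Teal 11.188, Red 5.298.
Rounding to the nearest integer gives Silver 10, Green 10, Blue 9, Amber 2, Teal 11, Red 5 — total 47, matching the house size, so no adjustment is needed.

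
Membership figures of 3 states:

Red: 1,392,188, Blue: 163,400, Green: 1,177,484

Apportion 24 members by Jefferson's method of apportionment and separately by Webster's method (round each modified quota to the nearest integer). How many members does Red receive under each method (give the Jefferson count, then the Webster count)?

13 and 12

Jefferson: Red 13, Blue 1, Green 10.
Webster: Red 12, Blue 1, Green 11.
Red gets 13 under Jefferson and 12 under Webster.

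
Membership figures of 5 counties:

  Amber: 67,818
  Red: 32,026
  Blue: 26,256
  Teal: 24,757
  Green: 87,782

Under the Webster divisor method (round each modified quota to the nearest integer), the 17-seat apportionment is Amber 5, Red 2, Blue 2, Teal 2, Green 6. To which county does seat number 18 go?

Green

Priority for the next seat is population ÷ (current seats + 0.5).
Priorities: Amber 12330.545, Red 12810.400, Blue 10502.400, Teal 9902.800, Green 13504.923.
Highest priority: Green.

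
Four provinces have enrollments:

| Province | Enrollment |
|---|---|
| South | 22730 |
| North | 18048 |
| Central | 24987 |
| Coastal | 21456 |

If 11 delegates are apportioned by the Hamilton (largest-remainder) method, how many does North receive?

2

Total 87221; standard divisor 87221/11 ≈ 7929.182.
Standard quotas: South 2.8666, North 2.2761, Central 3.1513, Coastal 2.7060.
Lower quotas: South 2, North 2, Central 3, Coastal 2 (sum 9, leaving 2 seats).
Remainders in descending order: South 0.8666, Coastal 0.7060, North 0.2761, Central 0.1513.
Largest remainders: South, Coastal receive the extra seats.
North receives 2.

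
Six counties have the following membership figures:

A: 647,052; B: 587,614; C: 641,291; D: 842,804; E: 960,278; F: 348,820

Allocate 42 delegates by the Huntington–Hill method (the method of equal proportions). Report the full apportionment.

A 7, B 6, C 6, D 9, E 10, F 4

With divisor 99139: modified quotas A 6.527, B 5.927, C 6.469, D 8.501, E 9.686, F 3.518.
Geometric-mean thresholds: A √(6·7)=6.481, B √(5·6)=5.477, C √(6·7)=6.481, D √(8·9)=8.485, E √(9·10)=9.487, F √(3·4)=3.464.
Each quota rounded against its threshold gives A 7, B 6, C 6, D 9, E 10, F 4 (total 42).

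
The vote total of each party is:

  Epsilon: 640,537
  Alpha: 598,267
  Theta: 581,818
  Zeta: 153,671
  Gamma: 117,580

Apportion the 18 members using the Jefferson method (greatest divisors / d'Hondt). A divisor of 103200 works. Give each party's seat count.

With modified divisor 103200: modified quotas Epsilon 6.207, Alpha 5.797, Theta 5.638, Zeta 1.489, Gamma 1.139.
Rounding down: Epsilon 6, Alpha 5, Theta 5, Zeta 1, Gamma 1 (total 18).

Epsilon: 6; Alpha: 5; Theta: 5; Zeta: 1; Gamma: 1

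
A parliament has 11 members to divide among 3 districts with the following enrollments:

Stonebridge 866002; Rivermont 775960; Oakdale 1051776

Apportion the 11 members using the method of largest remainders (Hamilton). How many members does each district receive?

Total 2693738; standard divisor 2693738/11 ≈ 244885.273.
Standard quotas: Stonebridge 3.5364, Rivermont 3.1687, Oakdale 4.2950.
Lower quotas: Stonebridge 3, Rivermont 3, Oakdale 4 (sum 10, leaving 1 seat).
Remainders in descending order: Stonebridge 0.5364, Oakdale 0.2950, Rivermont 0.1687.
Largest remainder: Stonebridge receives the extra seat.

Stonebridge 4, Rivermont 3, Oakdale 4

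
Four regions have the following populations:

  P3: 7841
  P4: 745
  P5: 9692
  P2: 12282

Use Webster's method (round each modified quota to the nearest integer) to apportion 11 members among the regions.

P3: 3; P4: 0; P5: 4; P2: 4

Standard divisor 30560/11 ≈ 2778.182; standard quotas: P3 2.822, P4 0.268, P5 3.489, P2 4.421.
Rounding to the nearest integer gives 3, 0, 3, 4 = 10 seats, so the divisor must be adjusted.
With modified divisor 2750: modified quotas P3 2.851, P4 0.271, P5 3.524, P2 4.466.
Rounding to the nearest integer: P3 3, P4 0, P5 4, P2 4 (total 11).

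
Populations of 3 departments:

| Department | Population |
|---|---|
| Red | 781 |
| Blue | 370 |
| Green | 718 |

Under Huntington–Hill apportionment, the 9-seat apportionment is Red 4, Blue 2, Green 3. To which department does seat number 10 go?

Priority for the next seat is population ÷ (√(s·(s+1))).
Priorities: Red 174.637, Blue 151.052, Green 207.269.
Highest priority: Green.

Green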